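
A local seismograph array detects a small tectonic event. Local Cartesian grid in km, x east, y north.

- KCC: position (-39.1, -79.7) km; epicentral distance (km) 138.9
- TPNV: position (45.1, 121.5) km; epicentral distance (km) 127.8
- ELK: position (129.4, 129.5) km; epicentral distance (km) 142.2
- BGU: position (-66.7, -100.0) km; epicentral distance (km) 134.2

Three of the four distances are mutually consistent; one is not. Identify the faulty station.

BGU

Solve using three stations at a time. Using KCC, TPNV, ELK (subtract circle equations pairwise → linear system) gives (x, y) ≈ (76.3, -2.4).
Distances from that point to each station vs reported:
  KCC: calculated 138.9 vs reported 138.9 → residual 0.0 km
  TPNV: calculated 127.8 vs reported 127.8 → residual 0.0 km
  ELK: calculated 142.2 vs reported 142.2 → residual 0.0 km
  BGU: calculated 173.1 vs reported 134.2 → residual 38.9 km
KCC, TPNV, ELK are mutually consistent (residuals ≈ 0); BGU is off by 38.9 km.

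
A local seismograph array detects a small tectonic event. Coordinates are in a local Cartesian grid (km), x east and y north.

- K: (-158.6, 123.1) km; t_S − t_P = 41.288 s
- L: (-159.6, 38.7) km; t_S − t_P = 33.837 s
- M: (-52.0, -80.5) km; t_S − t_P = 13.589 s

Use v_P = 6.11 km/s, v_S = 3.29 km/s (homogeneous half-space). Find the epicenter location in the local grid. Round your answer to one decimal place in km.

Distance from S−P lag: d = Δt · v_P v_S / (v_P − v_S) = Δt · (6.11·3.29)/(6.11−3.29) ≈ 7.1283·Δt.
So d_K = 294.31, d_L = 241.20, d_M = 96.87 km.
Circle about each station: (x + 158.6)² + (y − 123.1)² = 294.31²; (x + 159.6)² + (y − 38.7)² = 241.20²; (x + 52.0)² + (y + 80.5)² = 96.87².
Subtracting the K equation from the L and M equations removes the quadratic terms:
-2.0 x − 168.8 y = 15103.22
213.2 x − 407.2 y = 46111.26
Solving the 2×2 system: x ≈ 44.4, y ≈ -90.0 km.
Check against K (with the unrounded x, y): √((x + 158.6)²+(y − 123.1)²) = 294.30 ≈ 294.31 km. ✓

x ≈ 44.4 km, y ≈ -90.0 km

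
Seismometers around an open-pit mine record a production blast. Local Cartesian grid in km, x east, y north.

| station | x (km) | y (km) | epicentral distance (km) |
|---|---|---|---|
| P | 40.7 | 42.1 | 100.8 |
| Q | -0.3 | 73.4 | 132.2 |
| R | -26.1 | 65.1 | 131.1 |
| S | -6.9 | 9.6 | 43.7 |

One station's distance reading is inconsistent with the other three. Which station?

S

Solve using three stations at a time. Using P, Q, R (subtract circle equations pairwise → linear system) gives (x, y) ≈ (21.8, -57.0).
Distances from that point to each station vs reported:
  P: calculated 100.9 vs reported 100.8 → residual 0.1 km
  Q: calculated 132.3 vs reported 132.2 → residual 0.1 km
  R: calculated 131.2 vs reported 131.1 → residual 0.1 km
  S: calculated 72.5 vs reported 43.7 → residual 28.8 km
P, Q, R are mutually consistent (residuals ≈ 0); S is off by 28.8 km.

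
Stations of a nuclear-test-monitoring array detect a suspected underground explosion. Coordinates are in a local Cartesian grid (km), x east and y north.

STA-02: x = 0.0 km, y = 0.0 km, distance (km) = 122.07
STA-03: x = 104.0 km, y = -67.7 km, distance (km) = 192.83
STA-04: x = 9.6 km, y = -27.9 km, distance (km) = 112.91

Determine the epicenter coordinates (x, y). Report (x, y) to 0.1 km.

Circle about each station: x² + y² = 122.07²; (x − 104.0)² + (y + 67.7)² = 192.83²; (x − 9.6)² + (y + 27.9)² = 112.91².
Subtracting the STA-02 equation from the STA-03 and STA-04 equations removes the quadratic terms:
208.0 x − 135.4 y = -6883.03
19.2 x − 55.8 y = 3022.99
Solving the 2×2 system: x ≈ -88.1, y ≈ -84.5 km.
Check against STA-02 (with the unrounded x, y): √(x²+y²) = 122.05 ≈ 122.07 km. ✓

(-88.1, -84.5)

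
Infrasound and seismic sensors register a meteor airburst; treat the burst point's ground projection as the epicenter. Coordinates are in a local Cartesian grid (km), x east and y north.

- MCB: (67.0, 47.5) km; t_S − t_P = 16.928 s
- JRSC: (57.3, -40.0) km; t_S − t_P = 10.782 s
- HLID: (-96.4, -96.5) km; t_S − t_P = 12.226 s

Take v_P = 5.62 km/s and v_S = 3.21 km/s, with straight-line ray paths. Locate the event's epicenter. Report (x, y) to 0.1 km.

(-23.4, -41.3)

Distance from S−P lag: d = Δt · v_P v_S / (v_P − v_S) = Δt · (5.62·3.21)/(5.62−3.21) ≈ 7.4856·Δt.
So d_MCB = 126.72, d_JRSC = 80.71, d_HLID = 91.52 km.
Circle about each station: (x − 67.0)² + (y − 47.5)² = 126.72²; (x − 57.3)² + (y + 40.0)² = 80.71²; (x + 96.4)² + (y + 96.5)² = 91.52².
Subtracting pairs of circle equations eliminates x²+y² and gives linear equations (the radical axes):
-19.4 x − 175.0 y = 7681.89
-326.8 x − 288.0 y = 19542.01
Solving the 2×2 system: x ≈ -23.4, y ≈ -41.3 km.
Check against MCB (with the unrounded x, y): √((x − 67.0)²+(y − 47.5)²) = 126.72 ≈ 126.72 km. ✓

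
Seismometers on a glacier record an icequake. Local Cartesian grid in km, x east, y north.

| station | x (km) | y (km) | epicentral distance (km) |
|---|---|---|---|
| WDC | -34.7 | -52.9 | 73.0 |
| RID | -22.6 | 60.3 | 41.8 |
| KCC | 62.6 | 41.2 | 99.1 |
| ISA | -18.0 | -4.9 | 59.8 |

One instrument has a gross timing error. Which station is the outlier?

Solve using three stations at a time. Using WDC, RID, KCC (subtract circle equations pairwise → linear system) gives (x, y) ≈ (-34.2, 20.1).
Distances from that point to each station vs reported:
  WDC: calculated 73.0 vs reported 73.0 → residual 0.0 km
  RID: calculated 41.8 vs reported 41.8 → residual 0.0 km
  KCC: calculated 99.1 vs reported 99.1 → residual 0.0 km
  ISA: calculated 29.8 vs reported 59.8 → residual 30.0 km
WDC, RID, KCC are mutually consistent (residuals ≈ 0); ISA is off by 30.0 km.

ISA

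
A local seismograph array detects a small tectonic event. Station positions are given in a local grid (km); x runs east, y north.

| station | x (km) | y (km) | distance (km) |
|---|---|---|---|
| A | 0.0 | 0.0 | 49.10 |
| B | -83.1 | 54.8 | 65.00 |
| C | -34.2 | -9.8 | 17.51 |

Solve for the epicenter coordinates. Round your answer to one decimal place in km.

Circle about each station: x² + y² = 49.10²; (x + 83.1)² + (y − 54.8)² = 65.00²; (x + 34.2)² + (y + 9.8)² = 17.51².
Subtracting the A equation from the B and C equations removes the quadratic terms:
-166.2 x + 109.6 y = 8094.46
-68.4 x − 19.6 y = 3369.89
Solving the 2×2 system: x ≈ -49.1, y ≈ -0.6 km.
Check against A (with the unrounded x, y): √(x²+y²) = 49.10 ≈ 49.10 km. ✓

-49.1 km east, -0.6 km north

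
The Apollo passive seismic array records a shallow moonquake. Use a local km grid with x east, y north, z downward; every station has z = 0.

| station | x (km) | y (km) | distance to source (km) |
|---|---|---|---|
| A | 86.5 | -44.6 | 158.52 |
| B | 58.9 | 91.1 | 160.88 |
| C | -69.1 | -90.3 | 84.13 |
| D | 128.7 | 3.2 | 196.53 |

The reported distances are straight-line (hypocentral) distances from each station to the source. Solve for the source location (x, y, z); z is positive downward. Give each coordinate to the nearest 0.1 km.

Each station gives a sphere (x−x_i)² + (y−y_i)² + z² = d_i² (stations at z=0).
Subtracting the A sphere from B and C: z² cancels, leaving linear equations in x and y:
-55.2 x + 271.4 y = 1543.23
-311.2 x − 91.4 y = 21508.22
Solving: x ≈ -66.794, y ≈ -7.899 km (keep extra digits for the depth step; rounded: -66.8, -7.9).
Then from the A sphere: z² = 158.52² − (x − 86.5)² − (y + 44.6)² with x = -66.794, y = -7.899, so z ≈ 16.810 ≈ 16.8 km.

x ≈ -66.8 km, y ≈ -7.9 km, depth ≈ 16.8 km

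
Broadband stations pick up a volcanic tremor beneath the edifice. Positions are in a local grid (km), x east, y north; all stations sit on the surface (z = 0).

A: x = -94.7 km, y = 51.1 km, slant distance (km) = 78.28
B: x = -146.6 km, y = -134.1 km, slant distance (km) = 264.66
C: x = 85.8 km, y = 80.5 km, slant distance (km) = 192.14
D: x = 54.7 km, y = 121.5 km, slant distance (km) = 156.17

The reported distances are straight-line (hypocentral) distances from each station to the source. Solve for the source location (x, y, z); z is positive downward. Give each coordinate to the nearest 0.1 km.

Each station gives a sphere (x−x_i)² + (y−y_i)² + z² = d_i² (stations at z=0).
Subtracting the A sphere from B and C: z² cancels, leaving linear equations in x and y:
-103.8 x − 370.4 y = -36022.09
361.0 x + 58.8 y = -28527.43
Solving: x ≈ -99.401, y ≈ 125.108 km (keep extra digits for the depth step; rounded: -99.4, 125.1).
Then from the A sphere: z² = 78.28² − (x + 94.7)² − (y − 51.1)² with x = -99.401, y = 125.108, so z ≈ 25.069 ≈ 25.1 km.
Check against D (with the unrounded solution): distance 156.17 ≈ 156.17 km. ✓

(-99.4, 125.1, 25.1)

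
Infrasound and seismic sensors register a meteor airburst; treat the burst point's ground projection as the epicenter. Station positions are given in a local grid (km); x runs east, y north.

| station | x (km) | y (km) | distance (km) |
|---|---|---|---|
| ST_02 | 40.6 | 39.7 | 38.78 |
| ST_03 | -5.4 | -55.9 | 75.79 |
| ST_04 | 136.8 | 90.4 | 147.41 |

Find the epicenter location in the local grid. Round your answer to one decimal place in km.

(8.0, 18.7)

Circle about each station: (x − 40.6)² + (y − 39.7)² = 38.78²; (x + 5.4)² + (y + 55.9)² = 75.79²; (x − 136.8)² + (y − 90.4)² = 147.41².
Subtracting the ST_02 equation from the ST_03 and ST_04 equations removes the quadratic terms:
-92.0 x − 191.2 y = -4310.72
192.4 x + 101.4 y = 3436.13
Solving the 2×2 system: x ≈ 8.0, y ≈ 18.7 km.
Check against ST_02 (with the unrounded x, y): √((x − 40.6)²+(y − 39.7)²) = 38.78 ≈ 38.78 km. ✓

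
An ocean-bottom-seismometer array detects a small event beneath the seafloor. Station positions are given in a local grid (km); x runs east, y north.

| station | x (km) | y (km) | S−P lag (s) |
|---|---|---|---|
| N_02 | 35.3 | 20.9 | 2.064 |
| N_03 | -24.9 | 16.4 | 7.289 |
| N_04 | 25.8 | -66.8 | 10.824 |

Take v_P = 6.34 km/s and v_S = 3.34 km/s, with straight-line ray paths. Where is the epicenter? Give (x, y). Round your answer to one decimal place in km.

Distance from S−P lag: d = Δt · v_P v_S / (v_P − v_S) = Δt · (6.34·3.34)/(6.34−3.34) ≈ 7.0585·Δt.
So d_N_02 = 14.57, d_N_03 = 51.45, d_N_04 = 76.40 km.
Circle about each station: (x − 35.3)² + (y − 20.9)² = 14.57²; (x + 24.9)² + (y − 16.4)² = 51.45²; (x − 25.8)² + (y + 66.8)² = 76.40².
Subtracting the N_02 equation from the N_03 and N_04 equations removes the quadratic terms:
-120.4 x − 9.0 y = -3228.75
-19.0 x − 175.4 y = -2179.70
Solving the 2×2 system: x ≈ 26.1, y ≈ 9.6 km.
Check against N_02 (with the unrounded x, y): √((x − 35.3)²+(y − 20.9)²) = 14.57 ≈ 14.57 km. ✓

(26.1, 9.6)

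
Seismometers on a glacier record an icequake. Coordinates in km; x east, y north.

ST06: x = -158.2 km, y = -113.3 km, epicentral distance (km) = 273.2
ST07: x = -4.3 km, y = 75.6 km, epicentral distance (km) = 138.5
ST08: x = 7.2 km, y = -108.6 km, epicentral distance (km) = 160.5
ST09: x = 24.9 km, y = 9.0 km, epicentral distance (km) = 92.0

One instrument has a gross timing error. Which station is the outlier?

ST06

Solve using three stations at a time. Using ST07, ST08, ST09 (subtract circle equations pairwise → linear system) gives (x, y) ≈ (116.9, 8.6).
Distances from that point to each station vs reported:
  ST06: calculated 300.9 vs reported 273.2 → residual 27.7 km
  ST07: calculated 138.5 vs reported 138.5 → residual 0.0 km
  ST08: calculated 160.5 vs reported 160.5 → residual 0.0 km
  ST09: calculated 92.0 vs reported 92.0 → residual 0.0 km
ST07, ST08, ST09 are mutually consistent (residuals ≈ 0); ST06 is off by 27.7 km.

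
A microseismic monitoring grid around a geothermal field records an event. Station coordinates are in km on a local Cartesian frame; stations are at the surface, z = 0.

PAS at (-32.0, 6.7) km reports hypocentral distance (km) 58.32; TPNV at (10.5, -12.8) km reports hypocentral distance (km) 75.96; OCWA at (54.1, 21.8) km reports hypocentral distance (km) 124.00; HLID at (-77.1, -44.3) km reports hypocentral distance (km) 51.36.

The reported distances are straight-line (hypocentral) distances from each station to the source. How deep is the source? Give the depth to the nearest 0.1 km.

depth ≈ 41.6 km

Each station gives a sphere (x−x_i)² + (y−y_i)² + z² = d_i² (stations at z=0).
Subtracting the PAS sphere from TPNV and OCWA: z² cancels, leaving linear equations in x and y:
85.0 x − 39.0 y = -3163.50
172.2 x + 30.2 y = -9641.62
Solving: x ≈ -50.799, y ≈ -29.601 km (keep extra digits for the depth step; rounded: -50.8, -29.6).
Then from the PAS sphere: z² = 58.32² − (x + 32.0)² − (y − 6.7)² with x = -50.799, y = -29.601, so z ≈ 41.594 ≈ 41.6 km.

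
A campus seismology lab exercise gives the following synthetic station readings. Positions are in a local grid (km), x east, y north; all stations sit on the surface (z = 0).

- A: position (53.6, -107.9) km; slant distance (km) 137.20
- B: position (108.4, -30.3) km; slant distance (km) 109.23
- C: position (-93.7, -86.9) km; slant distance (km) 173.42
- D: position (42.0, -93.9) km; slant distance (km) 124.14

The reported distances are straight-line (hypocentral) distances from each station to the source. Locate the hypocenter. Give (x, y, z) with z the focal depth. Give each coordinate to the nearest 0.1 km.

Each station gives a sphere (x−x_i)² + (y−y_i)² + z² = d_i² (stations at z=0).
Subtracting the A sphere from B and C: z² cancels, leaving linear equations in x and y:
109.6 x + 155.2 y = 5045.93
-294.6 x + 42.0 y = -9434.73
Solving: x ≈ 33.307, y ≈ 8.991 km (keep extra digits for the depth step; rounded: 33.3, 9.0).
Then from the A sphere: z² = 137.20² − (x − 53.6)² − (y + 107.9)² with x = 33.307, y = 8.991, so z ≈ 68.910 ≈ 68.9 km.

(33.3, 9.0, 68.9)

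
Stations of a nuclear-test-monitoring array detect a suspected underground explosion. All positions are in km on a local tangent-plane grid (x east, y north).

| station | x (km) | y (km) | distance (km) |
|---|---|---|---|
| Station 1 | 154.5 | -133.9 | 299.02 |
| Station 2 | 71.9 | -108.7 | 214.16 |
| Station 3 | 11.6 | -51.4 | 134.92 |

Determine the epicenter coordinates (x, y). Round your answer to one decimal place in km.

Circle about each station: (x − 154.5)² + (y + 133.9)² = 299.02²; (x − 71.9)² + (y + 108.7)² = 214.16²; (x − 11.6)² + (y + 51.4)² = 134.92².
Subtracting the Station 1 equation from the Station 2 and Station 3 equations removes the quadratic terms:
-165.2 x + 50.4 y = 18734.29
-285.8 x + 165.0 y = 32186.61
Solving the 2×2 system: x ≈ -114.3, y ≈ -2.9 km.

x ≈ -114.3 km, y ≈ -2.9 km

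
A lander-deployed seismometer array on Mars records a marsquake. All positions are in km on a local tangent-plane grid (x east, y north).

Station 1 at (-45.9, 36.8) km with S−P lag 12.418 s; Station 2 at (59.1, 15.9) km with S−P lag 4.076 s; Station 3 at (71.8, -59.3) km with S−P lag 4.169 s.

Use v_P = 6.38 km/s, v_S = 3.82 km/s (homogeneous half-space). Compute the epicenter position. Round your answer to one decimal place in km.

Distance from S−P lag: d = Δt · v_P v_S / (v_P − v_S) = Δt · (6.38·3.82)/(6.38−3.82) ≈ 9.5202·Δt.
So d_Station 1 = 118.22, d_Station 2 = 38.80, d_Station 3 = 39.69 km.
Circle about each station: (x + 45.9)² + (y − 36.8)² = 118.22²; (x − 59.1)² + (y − 15.9)² = 38.80²; (x − 71.8)² + (y + 59.3)² = 39.69².
Subtracting the Station 1 equation from the Station 2 and Station 3 equations removes the quadratic terms:
210.0 x − 41.8 y = 12755.10
235.4 x − 192.2 y = 17611.35
Solving the 2×2 system: x ≈ 56.2, y ≈ -22.8 km.

x ≈ 56.2 km, y ≈ -22.8 km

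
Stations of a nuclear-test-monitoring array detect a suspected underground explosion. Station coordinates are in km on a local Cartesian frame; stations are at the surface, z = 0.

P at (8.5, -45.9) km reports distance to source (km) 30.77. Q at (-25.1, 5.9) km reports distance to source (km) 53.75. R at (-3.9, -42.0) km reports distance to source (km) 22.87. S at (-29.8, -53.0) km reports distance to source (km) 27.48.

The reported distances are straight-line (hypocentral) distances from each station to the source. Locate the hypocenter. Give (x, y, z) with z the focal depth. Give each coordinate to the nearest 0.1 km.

x ≈ -14.4 km, y ≈ -42.7 km, depth ≈ 20.3 km

Each station gives a sphere (x−x_i)² + (y−y_i)² + z² = d_i² (stations at z=0).
Subtracting the P sphere from Q and R: z² cancels, leaving linear equations in x and y:
-67.2 x + 103.6 y = -3456.51
-24.8 x + 7.8 y = 23.91
Solving: x ≈ -14.394, y ≈ -42.701 km (keep extra digits for the depth step; rounded: -14.4, -42.7).
Then from the P sphere: z² = 30.77² − (x − 8.5)² − (y + 45.9)² with x = -14.394, y = -42.701, so z ≈ 20.308 ≈ 20.3 km.
Check against S (with the unrounded solution): distance 27.49 ≈ 27.48 km. ✓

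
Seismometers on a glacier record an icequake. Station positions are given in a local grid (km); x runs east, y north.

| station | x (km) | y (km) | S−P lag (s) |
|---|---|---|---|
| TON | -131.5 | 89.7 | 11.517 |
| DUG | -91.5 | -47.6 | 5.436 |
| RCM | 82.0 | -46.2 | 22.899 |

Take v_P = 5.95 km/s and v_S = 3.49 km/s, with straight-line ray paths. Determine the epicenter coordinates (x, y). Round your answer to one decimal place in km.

Distance from S−P lag: d = Δt · v_P v_S / (v_P − v_S) = Δt · (5.95·3.49)/(5.95−3.49) ≈ 8.4413·Δt.
So d_TON = 97.22, d_DUG = 45.89, d_RCM = 193.30 km.
Circle about each station: (x + 131.5)² + (y − 89.7)² = 97.22²; (x + 91.5)² + (y + 47.6)² = 45.89²; (x − 82.0)² + (y + 46.2)² = 193.30².
Subtracting pairs of circle equations eliminates x²+y² and gives linear equations (the radical axes):
80.0 x − 274.6 y = -7354.49
427.0 x − 271.8 y = -44393.06
Solving the 2×2 system: x ≈ -106.7, y ≈ -4.3 km.

x ≈ -106.7 km, y ≈ -4.3 km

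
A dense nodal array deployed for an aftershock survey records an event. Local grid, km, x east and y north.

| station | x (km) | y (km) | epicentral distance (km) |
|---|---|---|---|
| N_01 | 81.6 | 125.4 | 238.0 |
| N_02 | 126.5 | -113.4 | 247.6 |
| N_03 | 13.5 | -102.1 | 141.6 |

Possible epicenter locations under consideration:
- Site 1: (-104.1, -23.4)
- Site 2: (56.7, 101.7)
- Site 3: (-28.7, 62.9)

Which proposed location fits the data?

For each candidate, compare |candidate − station| to the reported distance:
Site 1: residuals N_01 0.0, N_02 0.1, N_03 0.1 → max 0.1 km
Site 2: residuals N_01 203.6, N_02 21.5, N_03 66.7 → max 203.6 km
Site 3: residuals N_01 111.2, N_02 12.7, N_03 28.7 → max 111.2 km
Only Site 1 has all residuals ≈ 0.

Site 1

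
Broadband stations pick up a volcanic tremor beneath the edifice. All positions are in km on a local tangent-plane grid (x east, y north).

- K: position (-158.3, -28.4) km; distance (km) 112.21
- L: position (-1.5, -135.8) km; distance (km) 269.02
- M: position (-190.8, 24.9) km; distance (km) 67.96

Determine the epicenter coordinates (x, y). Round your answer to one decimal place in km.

-156.9 km east, 83.8 km north

Circle about each station: (x + 158.3)² + (y + 28.4)² = 112.21²; (x + 1.5)² + (y + 135.8)² = 269.02²; (x + 190.8)² + (y − 24.9)² = 67.96².
Subtracting pairs of circle equations eliminates x²+y² and gives linear equations (the radical axes):
313.6 x − 214.8 y = -67202.24
-65.0 x + 106.6 y = 19131.72
Solving the 2×2 system: x ≈ -156.9, y ≈ 83.8 km.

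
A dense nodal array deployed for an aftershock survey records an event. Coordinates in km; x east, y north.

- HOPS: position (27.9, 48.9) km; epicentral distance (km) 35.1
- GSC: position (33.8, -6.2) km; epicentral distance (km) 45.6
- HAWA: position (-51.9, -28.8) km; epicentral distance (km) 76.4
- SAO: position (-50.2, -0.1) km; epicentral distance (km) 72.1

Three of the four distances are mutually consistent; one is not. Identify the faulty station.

SAO

Solve using three stations at a time. Using HOPS, GSC, HAWA (subtract circle equations pairwise → linear system) gives (x, y) ≈ (1.4, 25.9).
Distances from that point to each station vs reported:
  HOPS: calculated 35.1 vs reported 35.1 → residual 0.0 km
  GSC: calculated 45.6 vs reported 45.6 → residual 0.0 km
  HAWA: calculated 76.4 vs reported 76.4 → residual 0.0 km
  SAO: calculated 57.8 vs reported 72.1 → residual 14.3 km
HOPS, GSC, HAWA are mutually consistent (residuals ≈ 0); SAO is off by 14.3 km.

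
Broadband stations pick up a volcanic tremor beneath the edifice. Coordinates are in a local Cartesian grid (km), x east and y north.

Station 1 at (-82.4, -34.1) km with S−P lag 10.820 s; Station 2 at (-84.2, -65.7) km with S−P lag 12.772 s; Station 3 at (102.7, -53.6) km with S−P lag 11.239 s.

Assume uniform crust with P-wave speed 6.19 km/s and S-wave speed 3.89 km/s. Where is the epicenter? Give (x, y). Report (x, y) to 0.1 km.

14.6 km east, 24.4 km north

Distance from S−P lag: d = Δt · v_P v_S / (v_P − v_S) = Δt · (6.19·3.89)/(6.19−3.89) ≈ 10.4692·Δt.
So d_Station 1 = 113.28, d_Station 2 = 133.71, d_Station 3 = 117.66 km.
Circle about each station: (x + 82.4)² + (y + 34.1)² = 113.28²; (x + 84.2)² + (y + 65.7)² = 133.71²; (x − 102.7)² + (y + 53.6)² = 117.66².
Subtracting the Station 1 equation from the Station 2 and Station 3 equations removes the quadratic terms:
-3.6 x − 63.2 y = -1592.45
370.2 x − 39.0 y = 4456.16
Solving the 2×2 system: x ≈ 14.6, y ≈ 24.4 km.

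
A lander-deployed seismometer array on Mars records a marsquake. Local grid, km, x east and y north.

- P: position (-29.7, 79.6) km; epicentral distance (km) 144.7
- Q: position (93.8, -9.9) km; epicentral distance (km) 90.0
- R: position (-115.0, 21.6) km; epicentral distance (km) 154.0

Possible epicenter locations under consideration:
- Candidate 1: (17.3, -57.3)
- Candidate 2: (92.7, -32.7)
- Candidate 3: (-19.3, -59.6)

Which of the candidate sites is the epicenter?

For each candidate, compare |candidate − station| to the reported distance:
Candidate 1: residuals P 0.0, Q 0.0, R 0.0 → max 0.0 km
Candidate 2: residuals P 21.4, Q 67.2, R 60.7 → max 67.2 km
Candidate 3: residuals P 5.1, Q 33.5, R 28.5 → max 33.5 km
Only Candidate 1 has all residuals ≈ 0.

Candidate 1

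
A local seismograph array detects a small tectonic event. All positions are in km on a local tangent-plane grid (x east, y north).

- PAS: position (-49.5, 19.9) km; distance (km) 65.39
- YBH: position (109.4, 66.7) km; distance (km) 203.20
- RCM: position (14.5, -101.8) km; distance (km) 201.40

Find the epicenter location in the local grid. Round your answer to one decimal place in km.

-93.8 km east, 68.0 km north

Circle about each station: (x + 49.5)² + (y − 19.9)² = 65.39²; (x − 109.4)² + (y − 66.7)² = 203.20²; (x − 14.5)² + (y + 101.8)² = 201.40².
Subtracting pairs of circle equations eliminates x²+y² and gives linear equations (the radical axes):
317.8 x + 93.6 y = -23443.40
128.0 x − 243.4 y = -28558.88
Solving the 2×2 system: x ≈ -93.8, y ≈ 68.0 km.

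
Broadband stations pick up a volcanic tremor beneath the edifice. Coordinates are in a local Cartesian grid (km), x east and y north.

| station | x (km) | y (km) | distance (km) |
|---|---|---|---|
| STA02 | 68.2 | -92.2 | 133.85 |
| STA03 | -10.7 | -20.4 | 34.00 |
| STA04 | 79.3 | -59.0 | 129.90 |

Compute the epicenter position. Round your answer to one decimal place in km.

-44.7 km east, -20.3 km north

Circle about each station: (x − 68.2)² + (y + 92.2)² = 133.85²; (x + 10.7)² + (y + 20.4)² = 34.00²; (x − 79.3)² + (y + 59.0)² = 129.90².
Subtracting pairs of circle equations eliminates x²+y² and gives linear equations (the radical axes):
-157.8 x + 143.6 y = 4138.39
22.2 x + 66.4 y = -2340.78
Solving the 2×2 system: x ≈ -44.7, y ≈ -20.3 km.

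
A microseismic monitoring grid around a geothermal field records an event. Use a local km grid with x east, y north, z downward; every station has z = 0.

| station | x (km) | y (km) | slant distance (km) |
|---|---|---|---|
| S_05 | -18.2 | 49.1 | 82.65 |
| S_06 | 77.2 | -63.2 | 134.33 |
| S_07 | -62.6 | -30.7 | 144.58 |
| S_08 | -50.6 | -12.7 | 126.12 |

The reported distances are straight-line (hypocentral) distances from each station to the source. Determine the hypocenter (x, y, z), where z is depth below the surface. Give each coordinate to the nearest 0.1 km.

Each station gives a sphere (x−x_i)² + (y−y_i)² + z² = d_i² (stations at z=0).
Subtracting the S_05 sphere from S_06 and S_07: z² cancels, leaving linear equations in x and y:
190.8 x − 224.6 y = -4001.50
-88.8 x − 159.6 y = -11953.15
Solving: x ≈ 40.599, y ≈ 52.305 km (keep extra digits for the depth step; rounded: 40.6, 52.3).
Then from the S_05 sphere: z² = 82.65² − (x + 18.2)² − (y − 49.1)² with x = 40.599, y = 52.305, so z ≈ 57.995 ≈ 58.0 km.
Check against S_08 (with the unrounded solution): distance 126.12 ≈ 126.12 km. ✓

(40.6, 52.3, 58.0)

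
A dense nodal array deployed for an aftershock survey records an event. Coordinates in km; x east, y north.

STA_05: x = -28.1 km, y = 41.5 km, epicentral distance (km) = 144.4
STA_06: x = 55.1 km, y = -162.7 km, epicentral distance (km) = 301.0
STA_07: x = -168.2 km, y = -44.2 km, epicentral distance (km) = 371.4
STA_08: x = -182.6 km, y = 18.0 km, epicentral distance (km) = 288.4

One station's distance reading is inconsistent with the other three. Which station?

STA_07

Solve using three stations at a time. Using STA_05, STA_06, STA_08 (subtract circle equations pairwise → linear system) gives (x, y) ≈ (80.0, 137.3).
Distances from that point to each station vs reported:
  STA_05: calculated 144.4 vs reported 144.4 → residual 0.0 km
  STA_06: calculated 301.0 vs reported 301.0 → residual 0.0 km
  STA_07: calculated 307.5 vs reported 371.4 → residual 63.9 km
  STA_08: calculated 288.4 vs reported 288.4 → residual 0.0 km
STA_05, STA_06, STA_08 are mutually consistent (residuals ≈ 0); STA_07 is off by 63.9 km.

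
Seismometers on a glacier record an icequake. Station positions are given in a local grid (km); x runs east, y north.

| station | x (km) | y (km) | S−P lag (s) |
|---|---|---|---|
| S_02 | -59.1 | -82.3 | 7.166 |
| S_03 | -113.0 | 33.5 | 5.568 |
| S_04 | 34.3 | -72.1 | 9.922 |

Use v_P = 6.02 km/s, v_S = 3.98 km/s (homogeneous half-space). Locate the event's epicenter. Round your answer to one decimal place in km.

x ≈ -55.8 km, y ≈ 1.8 km

Distance from S−P lag: d = Δt · v_P v_S / (v_P − v_S) = Δt · (6.02·3.98)/(6.02−3.98) ≈ 11.7449·Δt.
So d_S_02 = 84.16, d_S_03 = 65.40, d_S_04 = 116.53 km.
Circle about each station: (x + 59.1)² + (y + 82.3)² = 84.16²; (x + 113.0)² + (y − 33.5)² = 65.40²; (x − 34.3)² + (y + 72.1)² = 116.53².
Subtracting the S_02 equation from the S_03 and S_04 equations removes the quadratic terms:
-107.8 x + 231.6 y = 6430.90
186.8 x + 20.4 y = -10387.54
Solving the 2×2 system: x ≈ -55.8, y ≈ 1.8 km.
Check against S_02 (with the unrounded x, y): √((x + 59.1)²+(y + 82.3)²) = 84.16 ≈ 84.16 km. ✓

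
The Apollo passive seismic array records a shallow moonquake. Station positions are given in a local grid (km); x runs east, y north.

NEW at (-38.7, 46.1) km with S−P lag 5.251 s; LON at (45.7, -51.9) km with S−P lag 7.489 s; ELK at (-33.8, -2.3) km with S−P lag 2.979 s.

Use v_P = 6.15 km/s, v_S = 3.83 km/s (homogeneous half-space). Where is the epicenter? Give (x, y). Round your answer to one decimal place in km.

x ≈ -4.5 km, y ≈ 5.2 km

Distance from S−P lag: d = Δt · v_P v_S / (v_P − v_S) = Δt · (6.15·3.83)/(6.15−3.83) ≈ 10.1528·Δt.
So d_NEW = 53.31, d_LON = 76.03, d_ELK = 30.25 km.
Circle about each station: (x + 38.7)² + (y − 46.1)² = 53.31²; (x − 45.7)² + (y + 51.9)² = 76.03²; (x + 33.8)² + (y + 2.3)² = 30.25².
Subtracting the NEW equation from the LON and ELK equations removes the quadratic terms:
168.8 x − 196.0 y = -1779.40
9.8 x − 96.8 y = -548.28
Solving the 2×2 system: x ≈ -4.5, y ≈ 5.2 km.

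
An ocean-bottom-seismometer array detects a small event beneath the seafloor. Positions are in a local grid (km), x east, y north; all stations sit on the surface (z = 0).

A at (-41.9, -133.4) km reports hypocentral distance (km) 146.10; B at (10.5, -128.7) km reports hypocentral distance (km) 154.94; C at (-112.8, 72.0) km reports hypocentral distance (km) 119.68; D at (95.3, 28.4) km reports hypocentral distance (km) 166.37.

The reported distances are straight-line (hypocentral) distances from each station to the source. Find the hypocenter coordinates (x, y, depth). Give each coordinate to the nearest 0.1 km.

(-52.4, -5.0, 68.9)

Each station gives a sphere (x−x_i)² + (y−y_i)² + z² = d_i² (stations at z=0).
Subtracting the A sphere from B and C: z² cancels, leaving linear equations in x and y:
104.8 x + 9.4 y = -5538.42
-141.8 x + 410.8 y = 5378.58
Solving: x ≈ -52.400, y ≈ -4.994 km (keep extra digits for the depth step; rounded: -52.4, -5.0).
Then from the A sphere: z² = 146.10² − (x + 41.9)² − (y + 133.4)² with x = -52.400, y = -4.994, so z ≈ 68.897 ≈ 68.9 km.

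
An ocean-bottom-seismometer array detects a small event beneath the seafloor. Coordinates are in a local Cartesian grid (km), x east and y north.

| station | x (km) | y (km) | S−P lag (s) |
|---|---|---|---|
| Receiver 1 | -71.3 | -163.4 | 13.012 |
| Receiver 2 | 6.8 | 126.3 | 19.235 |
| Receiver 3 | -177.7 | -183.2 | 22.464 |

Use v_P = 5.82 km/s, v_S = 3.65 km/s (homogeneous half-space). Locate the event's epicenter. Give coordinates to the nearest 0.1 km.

Distance from S−P lag: d = Δt · v_P v_S / (v_P − v_S) = Δt · (5.82·3.65)/(5.82−3.65) ≈ 9.7894·Δt.
So d_Receiver 1 = 127.38, d_Receiver 2 = 188.30, d_Receiver 3 = 219.91 km.
Circle about each station: (x + 71.3)² + (y + 163.4)² = 127.38²; (x − 6.8)² + (y − 126.3)² = 188.30²; (x + 177.7)² + (y + 183.2)² = 219.91².
Subtracting the Receiver 1 equation from the Receiver 2 and Receiver 3 equations removes the quadratic terms:
156.2 x + 579.4 y = -35016.55
-212.8 x − 39.6 y = 1221.54
Solving the 2×2 system: x ≈ 5.8, y ≈ -62.0 km.

5.8 km east, -62.0 km north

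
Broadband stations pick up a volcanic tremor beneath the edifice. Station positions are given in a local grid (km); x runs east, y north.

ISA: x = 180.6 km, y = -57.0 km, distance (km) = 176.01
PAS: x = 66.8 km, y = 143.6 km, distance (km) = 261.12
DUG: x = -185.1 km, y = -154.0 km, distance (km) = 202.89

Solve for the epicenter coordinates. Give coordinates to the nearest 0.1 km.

13.4 km east, -112.0 km north

Circle about each station: (x − 180.6)² + (y + 57.0)² = 176.01²; (x − 66.8)² + (y − 143.6)² = 261.12²; (x + 185.1)² + (y + 154.0)² = 202.89².
Subtracting pairs of circle equations eliminates x²+y² and gives linear equations (the radical axes):
-227.6 x + 401.2 y = -47986.29
-731.4 x − 194.0 y = 11927.82
Solving the 2×2 system: x ≈ 13.4, y ≈ -112.0 km.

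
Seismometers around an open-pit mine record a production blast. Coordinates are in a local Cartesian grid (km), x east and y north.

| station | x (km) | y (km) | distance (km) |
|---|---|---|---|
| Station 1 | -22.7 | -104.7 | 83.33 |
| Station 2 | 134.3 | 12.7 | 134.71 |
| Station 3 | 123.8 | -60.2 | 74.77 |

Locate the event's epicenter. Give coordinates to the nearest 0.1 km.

60.5 km east, -100.0 km north

Circle about each station: (x + 22.7)² + (y + 104.7)² = 83.33²; (x − 134.3)² + (y − 12.7)² = 134.71²; (x − 123.8)² + (y + 60.2)² = 74.77².
Subtracting the Station 1 equation from the Station 2 and Station 3 equations removes the quadratic terms:
314.0 x + 234.8 y = -4482.50
293.0 x + 89.0 y = 8826.44
Solving the 2×2 system: x ≈ 60.5, y ≈ -100.0 km.
Check against Station 1 (with the unrounded x, y): √((x + 22.7)²+(y + 104.7)²) = 83.33 ≈ 83.33 km. ✓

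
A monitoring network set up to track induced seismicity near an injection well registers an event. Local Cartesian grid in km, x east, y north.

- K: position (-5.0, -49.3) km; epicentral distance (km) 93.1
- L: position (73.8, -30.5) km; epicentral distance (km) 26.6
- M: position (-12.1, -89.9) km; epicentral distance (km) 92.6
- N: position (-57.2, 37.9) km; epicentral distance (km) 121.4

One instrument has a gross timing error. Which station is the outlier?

Solve using three stations at a time. Using L, M, N (subtract circle equations pairwise → linear system) gives (x, y) ≈ (49.2, -20.5).
Distances from that point to each station vs reported:
  K: calculated 61.4 vs reported 93.1 → residual 31.7 km
  L: calculated 26.5 vs reported 26.6 → residual 0.1 km
  M: calculated 92.6 vs reported 92.6 → residual 0.0 km
  N: calculated 121.4 vs reported 121.4 → residual 0.0 km
L, M, N are mutually consistent (residuals ≈ 0); K is off by 31.7 km.

K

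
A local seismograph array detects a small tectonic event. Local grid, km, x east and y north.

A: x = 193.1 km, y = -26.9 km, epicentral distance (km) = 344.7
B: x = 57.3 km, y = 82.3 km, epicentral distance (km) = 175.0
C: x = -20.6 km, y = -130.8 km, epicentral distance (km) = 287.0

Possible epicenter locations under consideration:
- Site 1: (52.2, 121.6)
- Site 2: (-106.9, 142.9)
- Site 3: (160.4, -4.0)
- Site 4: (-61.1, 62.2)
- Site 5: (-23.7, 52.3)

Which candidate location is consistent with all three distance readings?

For each candidate, compare |candidate − station| to the reported distance:
Site 1: residuals A 140.0, B 135.4, C 24.3 → max 140.0 km
Site 2: residuals A 0.0, B 0.0, C 0.0 → max 0.0 km
Site 3: residuals A 304.8, B 40.5, C 66.0 → max 304.8 km
Site 4: residuals A 75.3, B 54.9, C 89.8 → max 89.8 km
Site 5: residuals A 113.9, B 88.6, C 103.9 → max 113.9 km
Only Site 2 has all residuals ≈ 0.

Site 2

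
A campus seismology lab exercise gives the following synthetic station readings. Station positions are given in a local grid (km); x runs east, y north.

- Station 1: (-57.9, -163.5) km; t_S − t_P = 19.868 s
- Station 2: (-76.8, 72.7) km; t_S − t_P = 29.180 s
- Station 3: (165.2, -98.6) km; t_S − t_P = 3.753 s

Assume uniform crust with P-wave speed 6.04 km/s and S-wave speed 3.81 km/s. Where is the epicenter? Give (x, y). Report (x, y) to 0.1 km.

(144.6, -131.4)

Distance from S−P lag: d = Δt · v_P v_S / (v_P − v_S) = Δt · (6.04·3.81)/(6.04−3.81) ≈ 10.3195·Δt.
So d_Station 1 = 205.03, d_Station 2 = 301.12, d_Station 3 = 38.73 km.
Circle about each station: (x + 57.9)² + (y + 163.5)² = 205.03²; (x + 76.8)² + (y − 72.7)² = 301.12²; (x − 165.2)² + (y + 98.6)² = 38.73².
Subtracting the Station 1 equation from the Station 2 and Station 3 equations removes the quadratic terms:
-37.8 x + 472.4 y = -67537.08
446.2 x + 129.8 y = 47465.63
Solving the 2×2 system: x ≈ 144.6, y ≈ -131.4 km.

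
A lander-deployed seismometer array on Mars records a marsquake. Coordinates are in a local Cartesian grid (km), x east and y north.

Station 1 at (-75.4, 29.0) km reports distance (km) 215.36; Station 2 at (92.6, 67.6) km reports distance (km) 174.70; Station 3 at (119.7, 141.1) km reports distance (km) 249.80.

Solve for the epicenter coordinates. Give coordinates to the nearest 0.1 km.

x ≈ 91.5 km, y ≈ -107.1 km

Circle about each station: (x + 75.4)² + (y − 29.0)² = 215.36²; (x − 92.6)² + (y − 67.6)² = 174.70²; (x − 119.7)² + (y − 141.1)² = 249.80².
Subtracting pairs of circle equations eliminates x²+y² and gives linear equations (the radical axes):
336.0 x + 77.2 y = 22478.20
390.2 x + 224.2 y = 11691.03
Solving the 2×2 system: x ≈ 91.5, y ≈ -107.1 km.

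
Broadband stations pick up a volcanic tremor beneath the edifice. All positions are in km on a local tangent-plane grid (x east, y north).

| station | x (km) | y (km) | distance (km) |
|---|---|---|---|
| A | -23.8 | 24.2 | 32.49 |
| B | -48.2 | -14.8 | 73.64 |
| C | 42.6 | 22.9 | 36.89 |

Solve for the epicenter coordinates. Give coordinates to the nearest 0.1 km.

Circle about each station: (x + 23.8)² + (y − 24.2)² = 32.49²; (x + 48.2)² + (y + 14.8)² = 73.64²; (x − 42.6)² + (y − 22.9)² = 36.89².
Subtracting pairs of circle equations eliminates x²+y² and gives linear equations (the radical axes):
-48.8 x − 78.0 y = -2977.05
132.8 x − 2.6 y = 881.82
Solving the 2×2 system: x ≈ 7.3, y ≈ 33.6 km.
Check against A (with the unrounded x, y): √((x + 23.8)²+(y − 24.2)²) = 32.49 ≈ 32.49 km. ✓

x ≈ 7.3 km, y ≈ 33.6 km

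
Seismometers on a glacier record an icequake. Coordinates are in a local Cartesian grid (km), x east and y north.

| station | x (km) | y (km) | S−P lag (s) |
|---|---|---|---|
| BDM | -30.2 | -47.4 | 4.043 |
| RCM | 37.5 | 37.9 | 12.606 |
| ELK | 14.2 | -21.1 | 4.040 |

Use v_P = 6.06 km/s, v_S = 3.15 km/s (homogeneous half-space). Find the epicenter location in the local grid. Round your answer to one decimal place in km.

Distance from S−P lag: d = Δt · v_P v_S / (v_P − v_S) = Δt · (6.06·3.15)/(6.06−3.15) ≈ 6.5598·Δt.
So d_BDM = 26.52, d_RCM = 82.69, d_ELK = 26.50 km.
Circle about each station: (x + 30.2)² + (y + 47.4)² = 26.52²; (x − 37.5)² + (y − 37.9)² = 82.69²; (x − 14.2)² + (y + 21.1)² = 26.50².
Subtracting the BDM equation from the RCM and ELK equations removes the quadratic terms:
135.4 x + 170.6 y = -6450.47
88.8 x + 52.6 y = -2510.89
Solving the 2×2 system: x ≈ -11.1, y ≈ -29.0 km.

-11.1 km east, -29.0 km north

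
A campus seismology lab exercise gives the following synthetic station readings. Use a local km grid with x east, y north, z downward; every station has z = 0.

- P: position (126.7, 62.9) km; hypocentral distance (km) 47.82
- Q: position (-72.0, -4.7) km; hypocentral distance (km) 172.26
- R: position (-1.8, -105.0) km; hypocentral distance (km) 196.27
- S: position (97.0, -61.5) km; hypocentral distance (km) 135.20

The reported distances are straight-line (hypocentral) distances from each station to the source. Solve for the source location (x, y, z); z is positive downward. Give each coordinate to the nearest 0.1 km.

x ≈ 81.6 km, y ≈ 72.2 km, depth ≈ 12.9 km

Each station gives a sphere (x−x_i)² + (y−y_i)² + z² = d_i² (stations at z=0).
Subtracting the P sphere from Q and R: z² cancels, leaving linear equations in x and y:
-397.4 x − 135.2 y = -42189.97
-257.0 x − 335.8 y = -45216.22
Solving: x ≈ 81.602, y ≈ 72.199 km (keep extra digits for the depth step; rounded: 81.6, 72.2).
Then from the P sphere: z² = 47.82² − (x − 126.7)² − (y − 62.9)² with x = 81.602, y = 72.199, so z ≈ 12.902 ≈ 12.9 km.
Check against S (with the unrounded solution): distance 135.20 ≈ 135.20 km. ✓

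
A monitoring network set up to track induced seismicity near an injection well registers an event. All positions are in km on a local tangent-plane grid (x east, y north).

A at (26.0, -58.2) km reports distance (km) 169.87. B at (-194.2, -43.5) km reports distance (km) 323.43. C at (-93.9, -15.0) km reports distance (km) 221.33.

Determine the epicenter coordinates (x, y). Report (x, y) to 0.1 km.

Circle about each station: (x − 26.0)² + (y + 58.2)² = 169.87²; (x + 194.2)² + (y + 43.5)² = 323.43²; (x + 93.9)² + (y + 15.0)² = 221.33².
Subtracting the A equation from the B and C equations removes the quadratic terms:
-440.4 x + 29.4 y = -40208.50
-239.8 x + 86.4 y = -15152.18
Solving the 2×2 system: x ≈ 97.7, y ≈ 95.8 km.

(97.7, 95.8)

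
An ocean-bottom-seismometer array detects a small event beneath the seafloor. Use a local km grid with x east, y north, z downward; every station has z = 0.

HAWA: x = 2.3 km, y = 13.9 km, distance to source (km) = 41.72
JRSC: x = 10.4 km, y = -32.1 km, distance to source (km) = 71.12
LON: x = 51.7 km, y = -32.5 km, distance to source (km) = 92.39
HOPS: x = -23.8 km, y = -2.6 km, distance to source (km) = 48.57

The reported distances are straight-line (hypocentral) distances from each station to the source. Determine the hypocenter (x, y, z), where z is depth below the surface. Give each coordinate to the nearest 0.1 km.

x ≈ -10.5 km, y ≈ 24.0 km, depth ≈ 38.4 km

Each station gives a sphere (x−x_i)² + (y−y_i)² + z² = d_i² (stations at z=0).
Subtracting the HAWA sphere from JRSC and LON: z² cancels, leaving linear equations in x and y:
16.2 x − 92.0 y = -2377.43
98.8 x − 92.8 y = -3264.71
Solving: x ≈ -10.510, y ≈ 23.991 km (keep extra digits for the depth step; rounded: -10.5, 24.0).
Then from the HAWA sphere: z² = 41.72² − (x − 2.3)² − (y − 13.9)² with x = -10.510, y = 23.991, so z ≈ 38.401 ≈ 38.4 km.
Check against HOPS (with the unrounded solution): distance 48.56 ≈ 48.57 km. ✓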